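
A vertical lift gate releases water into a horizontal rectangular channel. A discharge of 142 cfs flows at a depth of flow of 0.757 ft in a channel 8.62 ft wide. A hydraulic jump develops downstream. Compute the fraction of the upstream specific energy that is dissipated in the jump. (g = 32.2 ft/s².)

ΔE/E₁ = 0.436 (43.6%)

q = Q/b = 142/8.62 = 16.5 ft²/s; V₁ = q/y₁ = 21.8 ft/s. Fr₁ = V₁/√(g·y₁) = 4.41.
From the momentum equation for a rectangular channel, y₂/y₁ = ½[√(1 + 8Fr₁²) − 1] = ½[√156.4 − 1] = 5.75.
y₂ = 5.75 × 0.757 = 4.36 ft.
E₁ = y₁ + V₁²/2g = 8.11 ft. ΔE = (y₂ − y₁)³/(4y₁y₂) = 3.53 ft. ΔE/E₁ = 3.53/8.11 = 0.436.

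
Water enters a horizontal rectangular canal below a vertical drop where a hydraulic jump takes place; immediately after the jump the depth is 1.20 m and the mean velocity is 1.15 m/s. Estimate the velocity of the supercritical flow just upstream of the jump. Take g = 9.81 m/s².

Fr₂ = V₂/√(g·y₂) = 1.15/√(9.81×1.20) = 0.335.
From the momentum equation (using Fr₂), y₁/y₂ = ½[√(1 + 8Fr₂²) − 1] = ½[√1.899 − 1] = 0.189.
y₁ = 0.189 × 1.20 = 0.227 m.
V₁ = q/y₁ = 1.38/0.227 = 6.09 m/s.

V₁ = 6.09 m/s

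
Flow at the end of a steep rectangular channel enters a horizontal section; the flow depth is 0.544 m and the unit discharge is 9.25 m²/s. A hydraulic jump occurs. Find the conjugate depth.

V₁ = q/y₁ = 9.25/0.544 = 17.0 m/s. Fr₁ = V₁/√(g·y₁) = 17.0/√(9.81×0.544) = 7.36.
Conjugate-depth relation: y₂/y₁ = ½[√(1 + 8Fr₁²) − 1] = ½[√434.4 − 1] = 9.92.
y₂ = 9.92 × 0.544 = 5.40 m.

y₂ = 5.40 m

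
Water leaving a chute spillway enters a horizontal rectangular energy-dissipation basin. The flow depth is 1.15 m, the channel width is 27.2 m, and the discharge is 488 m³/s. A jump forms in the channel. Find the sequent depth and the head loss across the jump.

q = Q/b = 488/27.2 = 17.9 m²/s; V₁ = q/y₁ = 15.6 m/s. Fr₁ = V₁/√(g·y₁) = 4.64.
Conjugate-depth relation: y₂/y₁ = ½[√(1 + 8Fr₁²) − 1] = ½[√173.6 − 1] = 6.09.
y₂ = 6.09 × 1.15 = 7.00 m.
Head loss: ΔE = (y₂ − y₁)³/(4y₁y₂) = (7.00 − 1.15)³/(4×1.15×7.00) = 200/32.2 = 6.22 m.

y₂ = 7.00 m; ΔE = 6.22 m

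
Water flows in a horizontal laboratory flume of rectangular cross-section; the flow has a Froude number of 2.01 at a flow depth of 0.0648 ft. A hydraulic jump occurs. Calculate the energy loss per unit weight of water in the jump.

Fr₁ = 2.01 (given).
By Bélanger, y₂/y₁ = ½[√(1 + 8Fr₁²) − 1] = ½[√33.32 − 1] = 2.39.
y₂ = 2.39 × 0.0648 = 0.155 ft.
V₁ = Fr₁·√(g·y₁) = 2.01×√(32.2×0.0648) = 2.90 ft/s; q = V₁·y₁ = 0.188 ft²/s. V₂ = q/y₂ = 0.188/0.155 = 1.22 ft/s. E₁ = y₁ + V₁²/2g = 0.196 ft; E₂ = y₂ + V₂²/2g = 0.178 ft. ΔE = E₁ − E₂ = 0.0181 ft.

ΔE = 0.0181 ft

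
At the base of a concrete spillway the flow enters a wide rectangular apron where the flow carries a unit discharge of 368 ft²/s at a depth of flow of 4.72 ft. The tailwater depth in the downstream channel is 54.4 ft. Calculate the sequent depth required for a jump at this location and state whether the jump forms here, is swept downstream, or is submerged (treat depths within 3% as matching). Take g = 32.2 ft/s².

y₂ = 39.9 ft; the jump is submerged

V₁ = q/y₁ = 368/4.72 = 78.0 ft/s. Fr₁ = V₁/√(g·y₁) = 78.0/√(32.2×4.72) = 6.32.
Sequent-depth ratio: y₂/y₁ = ½[√(1 + 8Fr₁²) − 1] = ½[√321.0 − 1] = 8.46.
y₂ = 8.46 × 4.72 = 39.9 ft.
Tailwater y_tw = 54.4 ft: y_tw > y₂, so the jump is submerged.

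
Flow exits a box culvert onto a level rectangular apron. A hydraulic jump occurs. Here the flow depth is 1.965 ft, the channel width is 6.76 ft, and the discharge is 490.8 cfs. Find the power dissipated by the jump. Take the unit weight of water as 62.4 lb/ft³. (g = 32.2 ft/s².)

P = 591.8 hp

q = Q/b = 490.8/6.76 = 72.60 ft²/s; V₁ = q/y₁ = 36.95 ft/s. Fr₁ = V₁/√(g·y₁) = 4.645.
Bélanger equation: y₂/y₁ = ½[√(1 + 8Fr₁²) − 1] = ½[√173.61 − 1] = 6.088.
y₂ = 6.088 × 1.965 = 11.96 ft.
Head loss: ΔE = (y₂ − y₁)³/(4y₁y₂) = (11.96 − 1.965)³/(4×1.965×11.96) = 999.4/94.03 = 10.63 ft.
P = γ·Q·ΔE/550 = 62.4 × 490.8 × 10.63 / 550 = 591.8 hp.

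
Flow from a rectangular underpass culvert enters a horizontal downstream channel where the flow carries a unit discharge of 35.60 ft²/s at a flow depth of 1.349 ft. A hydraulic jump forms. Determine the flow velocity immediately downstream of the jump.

V₂ = 5.090 ft/s

V₁ = q/y₁ = 35.60/1.349 = 26.39 ft/s. Fr₁ = V₁/√(g·y₁) = 26.39/√(32.2×1.349) = 4.004.
Bélanger equation: y₂/y₁ = ½[√(1 + 8Fr₁²) − 1] = ½[√129.26 − 1] = 5.185.
y₂ = 5.185 × 1.349 = 6.994 ft.
V₂ = q/y₂ = 35.60/6.994 = 5.090 ft/s.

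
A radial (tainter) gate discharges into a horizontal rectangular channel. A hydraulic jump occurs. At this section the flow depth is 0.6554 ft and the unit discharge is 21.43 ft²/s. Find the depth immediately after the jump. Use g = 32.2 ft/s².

V₁ = q/y₁ = 21.43/0.6554 = 32.70 ft/s. Fr₁ = V₁/√(g·y₁) = 32.70/√(32.2×0.6554) = 7.118.
Sequent-depth ratio: y₂/y₁ = ½[√(1 + 8Fr₁²) − 1] = ½[√406.28 − 1] = 9.578.
y₂ = 9.578 × 0.6554 = 6.278 ft.

y₂ = 6.278 ft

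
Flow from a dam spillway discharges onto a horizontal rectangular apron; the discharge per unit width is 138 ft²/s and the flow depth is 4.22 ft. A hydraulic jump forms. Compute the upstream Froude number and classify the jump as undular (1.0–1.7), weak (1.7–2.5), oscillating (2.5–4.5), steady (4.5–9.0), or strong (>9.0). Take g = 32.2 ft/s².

Fr₁ = 2.81; oscillating jump

V₁ = q/y₁ = 138/4.22 = 32.7 ft/s. Fr₁ = V₁/√(g·y₁) = 32.7/√(32.2×4.22) = 2.81.
Fr₁ = 2.81 lies in the oscillating range.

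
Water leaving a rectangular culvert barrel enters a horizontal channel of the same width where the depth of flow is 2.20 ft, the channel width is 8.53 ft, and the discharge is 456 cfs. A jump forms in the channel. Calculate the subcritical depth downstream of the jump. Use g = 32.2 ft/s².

y₂ = 7.95 ft

q = Q/b = 456/8.53 = 53.5 ft²/s; V₁ = q/y₁ = 24.3 ft/s. Fr₁ = V₁/√(g·y₁) = 2.89.
From the momentum equation for a rectangular channel, y₂/y₁ = ½[√(1 + 8Fr₁²) − 1] = ½[√67.68 − 1] = 3.61.
y₂ = 3.61 × 2.20 = 7.95 ft.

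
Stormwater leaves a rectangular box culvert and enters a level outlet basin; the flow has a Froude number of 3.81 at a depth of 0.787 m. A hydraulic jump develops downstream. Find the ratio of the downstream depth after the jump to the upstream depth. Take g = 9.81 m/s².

y₂/y₁ = 4.91

Fr₁ = 3.81 (given).
From the momentum equation for a rectangular channel, y₂/y₁ = ½[√(1 + 8Fr₁²) − 1] = ½[√117.1 − 1] = 4.91.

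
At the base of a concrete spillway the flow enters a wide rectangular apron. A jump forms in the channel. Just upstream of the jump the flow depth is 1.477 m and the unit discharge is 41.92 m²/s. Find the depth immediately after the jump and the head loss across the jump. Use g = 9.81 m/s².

V₁ = q/y₁ = 41.92/1.477 = 28.38 m/s. Fr₁ = V₁/√(g·y₁) = 28.38/√(9.81×1.477) = 7.456.
Conjugate-depth relation: y₂/y₁ = ½[√(1 + 8Fr₁²) − 1] = ½[√445.76 − 1] = 10.06.
y₂ = 10.06 × 1.477 = 14.85 m.
Head loss: ΔE = (y₂ − y₁)³/(4y₁y₂) = (14.85 − 1.477)³/(4×1.477×14.85) = 2393/87.75 = 27.27 m.

y₂ = 14.85 m; ΔE = 27.27 m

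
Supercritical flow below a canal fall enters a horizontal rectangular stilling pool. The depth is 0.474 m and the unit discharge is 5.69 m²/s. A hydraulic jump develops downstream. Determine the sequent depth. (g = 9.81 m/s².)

y₂ = 3.50 m

V₁ = q/y₁ = 5.69/0.474 = 12.0 m/s. Fr₁ = V₁/√(g·y₁) = 12.0/√(9.81×0.474) = 5.57.
Sequent-depth ratio: y₂/y₁ = ½[√(1 + 8Fr₁²) − 1] = ½[√248.9 − 1] = 7.39.
y₂ = 7.39 × 0.474 = 3.50 m.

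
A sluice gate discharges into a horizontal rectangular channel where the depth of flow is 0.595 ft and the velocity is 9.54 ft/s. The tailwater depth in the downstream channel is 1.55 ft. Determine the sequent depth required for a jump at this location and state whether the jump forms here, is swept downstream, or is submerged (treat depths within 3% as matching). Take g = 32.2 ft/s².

Fr₁ = V₁/√(g·y₁) = 9.54/√(32.2×0.595) = 2.18.
From the momentum equation for a rectangular channel, y₂/y₁ = ½[√(1 + 8Fr₁²) − 1] = ½[√39.00 − 1] = 2.62.
y₂ = 2.62 × 0.595 = 1.56 ft.
Tailwater y_tw = 1.55 ft: y_tw ≈ y₂, so the jump forms here.

y₂ = 1.56 ft; the jump forms here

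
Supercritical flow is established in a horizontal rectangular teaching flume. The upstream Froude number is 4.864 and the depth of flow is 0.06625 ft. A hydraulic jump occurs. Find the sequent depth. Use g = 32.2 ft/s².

y₂ = 0.4238 ft

Fr₁ = 4.864 (given).
Sequent-depth ratio: y₂/y₁ = ½[√(1 + 8Fr₁²) − 1] = ½[√190.27 − 1] = 6.397.
y₂ = 6.397 × 0.06625 = 0.4238 ft.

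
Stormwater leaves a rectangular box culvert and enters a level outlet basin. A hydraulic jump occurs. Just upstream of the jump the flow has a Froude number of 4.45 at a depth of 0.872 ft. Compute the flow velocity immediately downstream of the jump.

Fr₁ = 4.45 (given).
Conjugate-depth relation: y₂/y₁ = ½[√(1 + 8Fr₁²) − 1] = ½[√159.4 − 1] = 5.81.
y₂ = 5.81 × 0.872 = 5.07 ft.
V₁ = Fr₁·√(g·y₁) = 4.45×√(32.2×0.872) = 23.6 ft/s; q = V₁·y₁ = 20.6 ft²/s.
V₂ = q/y₂ = 20.6/5.07 = 4.06 ft/s.

V₂ = 4.06 ft/s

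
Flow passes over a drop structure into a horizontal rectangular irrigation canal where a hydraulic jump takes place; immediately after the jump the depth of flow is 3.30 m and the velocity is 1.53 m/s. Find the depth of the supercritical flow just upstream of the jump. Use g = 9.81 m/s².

Fr₂ = V₂/√(g·y₂) = 1.53/√(9.81×3.30) = 0.269.
From the momentum equation (using Fr₂), y₁/y₂ = ½[√(1 + 8Fr₂²) − 1] = ½[√1.578 − 1] = 0.128.
y₁ = 0.128 × 3.30 = 0.423 m.

y₁ = 0.423 m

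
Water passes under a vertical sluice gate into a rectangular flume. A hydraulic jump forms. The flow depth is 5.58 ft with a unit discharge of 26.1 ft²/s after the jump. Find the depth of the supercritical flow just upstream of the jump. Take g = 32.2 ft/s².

V₂ = q/y₂ = 26.1/5.58 = 4.68 ft/s; Fr₂ = V₂/√(g·y₂) = 0.349.
Applying the sequent-depth relation in reverse, y₁/y₂ = ½[√(1 + 8Fr₂²) − 1] = ½[√1.974 − 1] = 0.203.
y₁ = 0.203 × 5.58 = 1.13 ft.

y₁ = 1.13 ft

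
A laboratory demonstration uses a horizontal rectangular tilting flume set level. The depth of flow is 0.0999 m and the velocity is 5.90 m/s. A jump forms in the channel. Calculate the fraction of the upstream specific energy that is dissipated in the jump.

Fr₁ = V₁/√(g·y₁) = 5.90/√(9.81×0.0999) = 5.96.
By Bélanger, y₂/y₁ = ½[√(1 + 8Fr₁²) − 1] = ½[√285.2 − 1] = 7.94.
y₂ = 7.94 × 0.0999 = 0.794 m.
E₁ = y₁ + V₁²/2g = 1.87 m. ΔE = (y₂ − y₁)³/(4y₁y₂) = 1.05 m. ΔE/E₁ = 1.05/1.87 = 0.562.

ΔE/E₁ = 0.562 (56.2%)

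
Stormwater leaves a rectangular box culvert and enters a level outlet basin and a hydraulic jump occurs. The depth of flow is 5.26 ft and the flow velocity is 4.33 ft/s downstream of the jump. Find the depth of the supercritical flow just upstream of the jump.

y₁ = 0.981 ft

Fr₂ = V₂/√(g·y₂) = 4.33/√(32.2×5.26) = 0.333.
Since the conjugate-depth ratio holds either way, y₁/y₂ = ½[√(1 + 8Fr₂²) − 1] = ½[√1.886 − 1] = 0.187.
y₁ = 0.187 × 5.26 = 0.981 ft.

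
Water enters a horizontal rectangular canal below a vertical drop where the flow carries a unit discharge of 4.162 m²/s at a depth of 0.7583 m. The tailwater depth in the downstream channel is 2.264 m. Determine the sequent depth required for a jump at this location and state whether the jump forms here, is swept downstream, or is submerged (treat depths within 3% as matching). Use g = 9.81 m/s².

V₁ = q/y₁ = 4.162/0.7583 = 5.489 m/s. Fr₁ = V₁/√(g·y₁) = 5.489/√(9.81×0.7583) = 2.012.
Bélanger equation: y₂/y₁ = ½[√(1 + 8Fr₁²) − 1] = ½[√33.397 − 1] = 2.389.
y₂ = 2.389 × 0.7583 = 1.812 m.
Tailwater y_tw = 2.264 m: y_tw > y₂, so the jump is submerged.

y₂ = 1.812 m; the jump is submerged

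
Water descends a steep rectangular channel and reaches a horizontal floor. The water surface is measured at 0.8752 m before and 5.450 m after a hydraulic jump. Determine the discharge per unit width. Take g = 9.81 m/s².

q = 12.16 m²/s

For a rectangular channel the momentum equation gives q² = ½·g·y₁·y₂·(y₁ + y₂) = ½×9.81×0.8752×5.450×6.325 = 148.0.
q = √148.0 = 12.16 m²/s.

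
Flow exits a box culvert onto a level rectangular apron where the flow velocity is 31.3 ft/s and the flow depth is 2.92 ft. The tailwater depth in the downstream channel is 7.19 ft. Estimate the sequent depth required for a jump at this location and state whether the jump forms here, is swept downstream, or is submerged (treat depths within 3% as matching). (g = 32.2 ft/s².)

Fr₁ = V₁/√(g·y₁) = 31.3/√(32.2×2.92) = 3.23.
By Bélanger, y₂/y₁ = ½[√(1 + 8Fr₁²) − 1] = ½[√84.36 − 1] = 4.09.
y₂ = 4.09 × 2.92 = 11.9 ft.
Tailwater y_tw = 7.19 ft: y_tw < y₂, so the jump is swept downstream.

y₂ = 11.9 ft; the jump is swept downstream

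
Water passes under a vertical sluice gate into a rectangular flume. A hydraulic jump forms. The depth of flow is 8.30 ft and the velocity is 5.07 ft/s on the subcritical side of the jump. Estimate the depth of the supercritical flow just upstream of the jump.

Fr₂ = V₂/√(g·y₂) = 5.07/√(32.2×8.30) = 0.310.
Applying the sequent-depth relation in reverse, y₁/y₂ = ½[√(1 + 8Fr₂²) − 1] = ½[√1.769 − 1] = 0.165.
y₁ = 0.165 × 8.30 = 1.37 ft.

y₁ = 1.37 ft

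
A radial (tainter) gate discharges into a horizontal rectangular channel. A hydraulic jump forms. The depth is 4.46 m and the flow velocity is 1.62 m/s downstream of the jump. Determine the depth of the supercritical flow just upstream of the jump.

Fr₂ = V₂/√(g·y₂) = 1.62/√(9.81×4.46) = 0.245.
Applying the sequent-depth relation in reverse, y₁/y₂ = ½[√(1 + 8Fr₂²) − 1] = ½[√1.480 − 1] = 0.108.
y₁ = 0.108 × 4.46 = 0.483 m.

y₁ = 0.483 m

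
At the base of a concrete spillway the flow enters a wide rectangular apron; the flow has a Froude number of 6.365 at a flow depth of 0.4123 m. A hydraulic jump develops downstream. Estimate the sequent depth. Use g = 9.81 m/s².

Fr₁ = 6.365 (given).
By Bélanger, y₂/y₁ = ½[√(1 + 8Fr₁²) − 1] = ½[√325.11 − 1] = 8.515.
y₂ = 8.515 × 0.4123 = 3.511 m.

y₂ = 3.511 m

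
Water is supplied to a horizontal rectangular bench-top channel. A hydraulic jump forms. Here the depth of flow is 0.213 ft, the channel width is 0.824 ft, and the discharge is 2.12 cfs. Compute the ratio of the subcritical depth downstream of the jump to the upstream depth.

y₂/y₁ = 6.04

q = Q/b = 2.12/0.824 = 2.57 ft²/s; V₁ = q/y₁ = 12.1 ft/s. Fr₁ = V₁/√(g·y₁) = 4.61.
Bélanger equation: y₂/y₁ = ½[√(1 + 8Fr₁²) − 1] = ½[√171.2 − 1] = 6.04.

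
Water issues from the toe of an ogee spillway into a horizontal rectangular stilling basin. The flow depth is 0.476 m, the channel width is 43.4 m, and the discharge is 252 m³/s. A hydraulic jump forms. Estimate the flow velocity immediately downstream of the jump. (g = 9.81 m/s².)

V₂ = 1.63 m/s

q = Q/b = 252/43.4 = 5.81 m²/s; V₁ = q/y₁ = 12.2 m/s. Fr₁ = V₁/√(g·y₁) = 5.65.
Bélanger equation: y₂/y₁ = ½[√(1 + 8Fr₁²) − 1] = ½[√255.9 − 1] = 7.50.
y₂ = 7.50 × 0.476 = 3.57 m.
V₂ = q/y₂ = 5.81/3.57 = 1.63 m/s.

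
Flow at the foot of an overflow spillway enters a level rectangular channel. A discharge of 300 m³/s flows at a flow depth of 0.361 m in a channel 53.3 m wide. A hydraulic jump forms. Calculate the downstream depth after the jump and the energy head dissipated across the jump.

y₂ = 4.05 m; ΔE = 8.60 m

q = Q/b = 300/53.3 = 5.63 m²/s; V₁ = q/y₁ = 15.6 m/s. Fr₁ = V₁/√(g·y₁) = 8.29.
From the momentum equation for a rectangular channel, y₂/y₁ = ½[√(1 + 8Fr₁²) − 1] = ½[√550.1 − 1] = 11.2.
y₂ = 11.2 × 0.361 = 4.05 m.
Head loss: ΔE = (y₂ − y₁)³/(4y₁y₂) = (4.05 − 0.361)³/(4×0.361×4.05) = 50.3/5.85 = 8.60 m.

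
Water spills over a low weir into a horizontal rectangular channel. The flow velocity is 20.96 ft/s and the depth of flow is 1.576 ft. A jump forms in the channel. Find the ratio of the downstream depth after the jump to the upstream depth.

y₂/y₁ = 3.691

Fr₁ = V₁/√(g·y₁) = 20.96/√(32.2×1.576) = 2.942.
Conjugate-depth relation: y₂/y₁ = ½[√(1 + 8Fr₁²) − 1] = ½[√70.256 − 1] = 3.691.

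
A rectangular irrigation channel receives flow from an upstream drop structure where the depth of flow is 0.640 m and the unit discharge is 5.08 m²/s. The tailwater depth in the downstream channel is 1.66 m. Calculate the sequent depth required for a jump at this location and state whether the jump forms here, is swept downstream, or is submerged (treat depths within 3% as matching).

y₂ = 2.56 m; the jump is swept downstream

V₁ = q/y₁ = 5.08/0.640 = 7.94 m/s. Fr₁ = V₁/√(g·y₁) = 7.94/√(9.81×0.640) = 3.17.
From the momentum equation for a rectangular channel, y₂/y₁ = ½[√(1 + 8Fr₁²) − 1] = ½[√81.28 − 1] = 4.01.
y₂ = 4.01 × 0.640 = 2.56 m.
Tailwater y_tw = 1.66 m: y_tw < y₂, so the jump is swept downstream.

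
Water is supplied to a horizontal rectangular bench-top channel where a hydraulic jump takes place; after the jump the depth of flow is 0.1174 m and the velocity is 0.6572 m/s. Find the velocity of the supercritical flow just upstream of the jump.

V₁ = 1.314 m/s

Fr₂ = V₂/√(g·y₂) = 0.6572/√(9.81×0.1174) = 0.6124.
Since the conjugate-depth ratio holds either way, y₁/y₂ = ½[√(1 + 8Fr₂²) − 1] = ½[√4.0002 − 1] = 0.5000.
y₁ = 0.5000 × 0.1174 = 0.05870 m.
V₁ = q/y₁ = 0.07716/0.05870 = 1.314 m/s.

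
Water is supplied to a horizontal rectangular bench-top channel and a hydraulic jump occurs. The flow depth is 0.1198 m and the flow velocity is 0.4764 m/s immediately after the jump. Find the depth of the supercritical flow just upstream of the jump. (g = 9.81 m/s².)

y₁ = 0.03566 m

Fr₂ = V₂/√(g·y₂) = 0.4764/√(9.81×0.1198) = 0.4394.
The Bélanger relation is symmetric: y₁/y₂ = ½[√(1 + 8Fr₂²) − 1] = ½[√2.5449 − 1] = 0.2976.
y₁ = 0.2976 × 0.1198 = 0.03566 m.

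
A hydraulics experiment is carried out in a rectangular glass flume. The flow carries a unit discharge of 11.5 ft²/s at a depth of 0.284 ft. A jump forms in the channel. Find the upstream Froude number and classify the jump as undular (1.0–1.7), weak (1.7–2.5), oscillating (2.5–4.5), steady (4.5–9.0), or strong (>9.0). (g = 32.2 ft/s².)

V₁ = q/y₁ = 11.5/0.284 = 40.5 ft/s. Fr₁ = V₁/√(g·y₁) = 40.5/√(32.2×0.284) = 13.4.
Fr₁ = 13.4 lies in the strong range.

Fr₁ = 13.4; strong jump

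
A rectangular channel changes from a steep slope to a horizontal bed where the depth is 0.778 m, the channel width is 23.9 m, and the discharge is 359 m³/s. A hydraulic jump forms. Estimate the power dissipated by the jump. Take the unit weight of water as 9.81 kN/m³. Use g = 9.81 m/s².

P = 43148 kW

q = Q/b = 359/23.9 = 15.0 m²/s; V₁ = q/y₁ = 19.3 m/s. Fr₁ = V₁/√(g·y₁) = 6.99.
From the momentum equation for a rectangular channel, y₂/y₁ = ½[√(1 + 8Fr₁²) − 1] = ½[√391.7 − 1] = 9.40.
y₂ = 9.40 × 0.778 = 7.31 m.
Head loss: ΔE = (y₂ − y₁)³/(4y₁y₂) = (7.31 − 0.778)³/(4×0.778×7.31) = 279/22.7 = 12.3 m.
P = γ·Q·ΔE = 9.81 × 359 × 12.3 = 43148 kW.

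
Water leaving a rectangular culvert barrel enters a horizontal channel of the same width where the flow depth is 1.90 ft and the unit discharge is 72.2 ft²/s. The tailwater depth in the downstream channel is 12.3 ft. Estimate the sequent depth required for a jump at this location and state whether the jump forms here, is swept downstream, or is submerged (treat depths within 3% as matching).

V₁ = q/y₁ = 72.2/1.90 = 38.0 ft/s. Fr₁ = V₁/√(g·y₁) = 38.0/√(32.2×1.90) = 4.86.
Conjugate-depth relation: y₂/y₁ = ½[√(1 + 8Fr₁²) − 1] = ½[√189.8 − 1] = 6.39.
y₂ = 6.39 × 1.90 = 12.1 ft.
Tailwater y_tw = 12.3 ft: y_tw ≈ y₂, so the jump forms here.

y₂ = 12.1 ft; the jump forms here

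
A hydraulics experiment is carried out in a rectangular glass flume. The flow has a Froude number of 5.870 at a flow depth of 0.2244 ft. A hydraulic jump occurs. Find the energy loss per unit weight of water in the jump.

ΔE = 2.273 ft

Fr₁ = 5.870 (given).
Conjugate-depth relation: y₂/y₁ = ½[√(1 + 8Fr₁²) − 1] = ½[√276.66 − 1] = 7.816.
y₂ = 7.816 × 0.2244 = 1.754 ft.
Head loss: ΔE = (y₂ − y₁)³/(4y₁y₂) = (1.754 − 0.2244)³/(4×0.2244×1.754) = 3.579/1.574 = 2.273 ft.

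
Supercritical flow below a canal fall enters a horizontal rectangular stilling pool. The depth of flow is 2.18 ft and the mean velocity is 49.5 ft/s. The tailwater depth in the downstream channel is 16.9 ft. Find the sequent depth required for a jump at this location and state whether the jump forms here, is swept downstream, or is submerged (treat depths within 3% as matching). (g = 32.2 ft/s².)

Fr₁ = V₁/√(g·y₁) = 49.5/√(32.2×2.18) = 5.91.
By Bélanger, y₂/y₁ = ½[√(1 + 8Fr₁²) − 1] = ½[√280.2 − 1] = 7.87.
y₂ = 7.87 × 2.18 = 17.2 ft.
Tailwater y_tw = 16.9 ft: y_tw ≈ y₂, so the jump forms here.

y₂ = 17.2 ft; the jump forms here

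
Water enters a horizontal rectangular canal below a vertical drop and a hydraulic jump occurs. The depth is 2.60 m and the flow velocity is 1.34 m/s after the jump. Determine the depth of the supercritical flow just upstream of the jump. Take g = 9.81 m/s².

Fr₂ = V₂/√(g·y₂) = 1.34/√(9.81×2.60) = 0.265.
The Bélanger relation is symmetric: y₁/y₂ = ½[√(1 + 8Fr₂²) − 1] = ½[√1.563 − 1] = 0.125.
y₁ = 0.125 × 2.60 = 0.325 m.

y₁ = 0.325 m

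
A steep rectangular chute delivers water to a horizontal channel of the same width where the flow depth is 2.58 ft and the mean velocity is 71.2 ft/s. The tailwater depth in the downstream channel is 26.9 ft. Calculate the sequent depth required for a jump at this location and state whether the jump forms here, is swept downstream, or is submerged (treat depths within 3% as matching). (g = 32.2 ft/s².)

Fr₁ = V₁/√(g·y₁) = 71.2/√(32.2×2.58) = 7.81.
By Bélanger, y₂/y₁ = ½[√(1 + 8Fr₁²) − 1] = ½[√489.2 − 1] = 10.6.
y₂ = 10.6 × 2.58 = 27.2 ft.
Tailwater y_tw = 26.9 ft: y_tw ≈ y₂, so the jump forms here.

y₂ = 27.2 ft; the jump forms here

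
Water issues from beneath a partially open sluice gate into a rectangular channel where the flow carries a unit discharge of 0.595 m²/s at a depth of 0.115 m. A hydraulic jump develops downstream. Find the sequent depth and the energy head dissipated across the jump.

V₁ = q/y₁ = 0.595/0.115 = 5.17 m/s. Fr₁ = V₁/√(g·y₁) = 5.17/√(9.81×0.115) = 4.87.
Bélanger equation: y₂/y₁ = ½[√(1 + 8Fr₁²) − 1] = ½[√190.8 − 1] = 6.41.
y₂ = 6.41 × 0.115 = 0.737 m.
Head loss: ΔE = (y₂ − y₁)³/(4y₁y₂) = (0.737 − 0.115)³/(4×0.115×0.737) = 0.240/0.339 = 0.709 m.

y₂ = 0.737 m; ΔE = 0.709 m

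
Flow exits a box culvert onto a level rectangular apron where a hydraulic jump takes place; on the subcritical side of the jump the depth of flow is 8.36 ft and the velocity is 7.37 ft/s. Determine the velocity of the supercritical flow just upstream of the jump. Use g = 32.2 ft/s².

Fr₂ = V₂/√(g·y₂) = 7.37/√(32.2×8.36) = 0.449.
The Bélanger relation is symmetric: y₁/y₂ = ½[√(1 + 8Fr₂²) − 1] = ½[√2.614 − 1] = 0.308.
y₁ = 0.308 × 8.36 = 2.58 ft.
V₁ = q/y₁ = 61.6/2.58 = 23.9 ft/s.

V₁ = 23.9 ft/s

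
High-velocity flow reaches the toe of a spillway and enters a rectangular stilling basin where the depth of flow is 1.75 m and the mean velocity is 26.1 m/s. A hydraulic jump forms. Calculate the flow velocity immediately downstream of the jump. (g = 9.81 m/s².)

V₂ = 3.10 m/s

Fr₁ = V₁/√(g·y₁) = 26.1/√(9.81×1.75) = 6.30.
Sequent-depth ratio: y₂/y₁ = ½[√(1 + 8Fr₁²) − 1] = ½[√318.4 − 1] = 8.42.
y₂ = 8.42 × 1.75 = 14.7 m.
q = V₁·y₁ = 26.1 × 1.75 = 45.7 m²/s.
V₂ = q/y₂ = 45.7/14.7 = 3.10 m/s.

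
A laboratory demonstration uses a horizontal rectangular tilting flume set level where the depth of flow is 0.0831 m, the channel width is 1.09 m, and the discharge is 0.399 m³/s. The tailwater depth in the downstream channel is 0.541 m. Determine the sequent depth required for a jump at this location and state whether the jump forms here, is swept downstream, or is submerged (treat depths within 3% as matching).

y₂ = 0.533 m; the jump forms here

q = Q/b = 0.399/1.09 = 0.366 m²/s; V₁ = q/y₁ = 4.40 m/s. Fr₁ = V₁/√(g·y₁) = 4.88.
Conjugate-depth relation: y₂/y₁ = ½[√(1 + 8Fr₁²) − 1] = ½[√191.4 − 1] = 6.42.
y₂ = 6.42 × 0.0831 = 0.533 m.
Tailwater y_tw = 0.541 m: y_tw ≈ y₂, so the jump forms here.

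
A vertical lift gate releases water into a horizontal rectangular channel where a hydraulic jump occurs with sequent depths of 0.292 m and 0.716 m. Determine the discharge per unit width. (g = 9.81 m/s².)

For a rectangular channel the momentum equation gives q² = ½·g·y₁·y₂·(y₁ + y₂) = ½×9.81×0.292×0.716×1.01 = 1.03.
q = √1.03 = 1.02 m²/s.

q = 1.02 m²/s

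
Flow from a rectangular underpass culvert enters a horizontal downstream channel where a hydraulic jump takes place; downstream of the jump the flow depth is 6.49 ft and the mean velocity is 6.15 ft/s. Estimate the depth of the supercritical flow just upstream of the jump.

y₁ = 1.83 ft

Fr₂ = V₂/√(g·y₂) = 6.15/√(32.2×6.49) = 0.425.
Applying the sequent-depth relation in reverse, y₁/y₂ = ½[√(1 + 8Fr₂²) − 1] = ½[√2.448 − 1] = 0.282.
y₁ = 0.282 × 6.49 = 1.83 ft.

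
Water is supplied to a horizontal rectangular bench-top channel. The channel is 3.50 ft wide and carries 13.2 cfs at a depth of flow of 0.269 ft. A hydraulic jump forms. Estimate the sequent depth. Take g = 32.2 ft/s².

y₂ = 1.68 ft

q = Q/b = 13.2/3.50 = 3.77 ft²/s; V₁ = q/y₁ = 14.0 ft/s. Fr₁ = V₁/√(g·y₁) = 4.76.
By Bélanger, y₂/y₁ = ½[√(1 + 8Fr₁²) − 1] = ½[√182.5 − 1] = 6.26.
y₂ = 6.26 × 0.269 = 1.68 ft.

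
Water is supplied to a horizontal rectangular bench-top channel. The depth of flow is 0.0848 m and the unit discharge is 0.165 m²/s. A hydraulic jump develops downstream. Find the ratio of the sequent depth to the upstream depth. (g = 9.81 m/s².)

V₁ = q/y₁ = 0.165/0.0848 = 1.95 m/s. Fr₁ = V₁/√(g·y₁) = 1.95/√(9.81×0.0848) = 2.13.
Sequent-depth ratio: y₂/y₁ = ½[√(1 + 8Fr₁²) − 1] = ½[√37.41 − 1] = 2.56.

y₂/y₁ = 2.56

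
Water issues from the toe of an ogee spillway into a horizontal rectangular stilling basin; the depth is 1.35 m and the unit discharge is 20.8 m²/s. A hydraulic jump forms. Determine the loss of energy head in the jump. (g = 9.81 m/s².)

ΔE = 5.61 m

V₁ = q/y₁ = 20.8/1.35 = 15.4 m/s. Fr₁ = V₁/√(g·y₁) = 15.4/√(9.81×1.35) = 4.23.
From the momentum equation for a rectangular channel, y₂/y₁ = ½[√(1 + 8Fr₁²) − 1] = ½[√144.4 − 1] = 5.51.
y₂ = 5.51 × 1.35 = 7.44 m.
V₂ = q/y₂ = 20.8/7.44 = 2.80 m/s. E₁ = y₁ + V₁²/2g = 13.4 m; E₂ = y₂ + V₂²/2g = 7.83 m. ΔE = E₁ − E₂ = 5.61 m.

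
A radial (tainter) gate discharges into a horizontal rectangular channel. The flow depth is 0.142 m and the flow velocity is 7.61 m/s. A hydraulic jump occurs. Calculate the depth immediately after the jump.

Fr₁ = V₁/√(g·y₁) = 7.61/√(9.81×0.142) = 6.45.
Bélanger equation: y₂/y₁ = ½[√(1 + 8Fr₁²) − 1] = ½[√333.6 − 1] = 8.63.
y₂ = 8.63 × 0.142 = 1.23 m.

y₂ = 1.23 m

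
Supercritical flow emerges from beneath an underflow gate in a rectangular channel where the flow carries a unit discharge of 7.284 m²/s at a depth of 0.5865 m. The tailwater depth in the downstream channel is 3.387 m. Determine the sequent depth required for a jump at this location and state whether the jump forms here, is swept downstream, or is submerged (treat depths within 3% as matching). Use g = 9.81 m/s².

V₁ = q/y₁ = 7.284/0.5865 = 12.42 m/s. Fr₁ = V₁/√(g·y₁) = 12.42/√(9.81×0.5865) = 5.178.
Bélanger equation: y₂/y₁ = ½[√(1 + 8Fr₁²) − 1] = ½[√215.47 − 1] = 6.839.
y₂ = 6.839 × 0.5865 = 4.011 m.
Tailwater y_tw = 3.387 m: y_tw < y₂, so the jump is swept downstream.

y₂ = 4.011 m; the jump is swept downstream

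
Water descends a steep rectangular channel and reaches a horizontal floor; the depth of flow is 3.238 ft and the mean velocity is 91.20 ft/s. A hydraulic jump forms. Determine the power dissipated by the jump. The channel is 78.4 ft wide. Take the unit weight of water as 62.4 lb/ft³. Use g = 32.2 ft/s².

Fr₁ = V₁/√(g·y₁) = 91.20/√(32.2×3.238) = 8.932.
Sequent-depth ratio: y₂/y₁ = ½[√(1 + 8Fr₁²) − 1] = ½[√639.19 − 1] = 12.14.
y₂ = 12.14 × 3.238 = 39.31 ft.
Head loss: ΔE = (y₂ − y₁)³/(4y₁y₂) = (39.31 − 3.238)³/(4×3.238×39.31) = 46947/509.2 = 92.20 ft.
q = V₁·y₁ = 91.20 × 3.238 = 295.3 ft²/s. Q = q·b = 295.3 × 78.4 = 23152 cfs. P = γ·Q·ΔE/550 = 62.4 × 23152 × 92.20 / 550 = 242186 hp.

P = 242186 hp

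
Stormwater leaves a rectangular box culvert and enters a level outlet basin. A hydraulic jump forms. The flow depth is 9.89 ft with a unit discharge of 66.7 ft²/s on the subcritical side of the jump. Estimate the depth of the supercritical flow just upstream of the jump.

V₂ = q/y₂ = 66.7/9.89 = 6.74 ft/s; Fr₂ = V₂/√(g·y₂) = 0.378.
Since the conjugate-depth ratio holds either way, y₁/y₂ = ½[√(1 + 8Fr₂²) − 1] = ½[√2.143 − 1] = 0.232.
y₁ = 0.232 × 9.89 = 2.29 ft.

y₁ = 2.29 ft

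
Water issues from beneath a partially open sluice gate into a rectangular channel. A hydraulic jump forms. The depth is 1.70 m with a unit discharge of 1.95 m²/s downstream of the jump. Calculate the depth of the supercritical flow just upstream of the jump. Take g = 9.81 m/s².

y₁ = 0.236 m

V₂ = q/y₂ = 1.95/1.70 = 1.15 m/s; Fr₂ = V₂/√(g·y₂) = 0.281.
The Bélanger relation is symmetric: y₁/y₂ = ½[√(1 + 8Fr₂²) − 1] = ½[√1.631 − 1] = 0.139.
y₁ = 0.139 × 1.70 = 0.236 m.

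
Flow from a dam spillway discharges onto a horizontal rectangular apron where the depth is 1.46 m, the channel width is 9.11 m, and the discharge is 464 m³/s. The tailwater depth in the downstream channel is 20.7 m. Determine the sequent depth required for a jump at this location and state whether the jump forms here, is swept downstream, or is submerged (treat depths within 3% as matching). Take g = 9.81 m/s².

y₂ = 18.3 m; the jump is submerged

q = Q/b = 464/9.11 = 50.9 m²/s; V₁ = q/y₁ = 34.9 m/s. Fr₁ = V₁/√(g·y₁) = 9.22.
From the momentum equation for a rectangular channel, y₂/y₁ = ½[√(1 + 8Fr₁²) − 1] = ½[√680.8 − 1] = 12.5.
y₂ = 12.5 × 1.46 = 18.3 m.
Tailwater y_tw = 20.7 m: y_tw > y₂, so the jump is submerged.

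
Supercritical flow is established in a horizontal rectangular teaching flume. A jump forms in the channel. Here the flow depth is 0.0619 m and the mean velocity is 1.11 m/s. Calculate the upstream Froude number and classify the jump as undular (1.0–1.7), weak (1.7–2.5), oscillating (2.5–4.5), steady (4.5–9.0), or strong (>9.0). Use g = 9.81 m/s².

Fr₁ = V₁/√(g·y₁) = 1.11/√(9.81×0.0619) = 1.42.
Fr₁ = 1.42 lies in the undular range.

Fr₁ = 1.42; undular jump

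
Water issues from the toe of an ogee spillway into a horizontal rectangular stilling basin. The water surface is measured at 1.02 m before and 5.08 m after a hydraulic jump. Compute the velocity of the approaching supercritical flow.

For a rectangular channel the momentum equation gives q² = ½·g·y₁·y₂·(y₁ + y₂) = ½×9.81×1.02×5.08×6.10 = 155.
q = √155 = 12.5 m²/s.
V₁ = q/y₁ = 12.5/1.02 = 12.2 m/s.

V₁ = 12.2 m/s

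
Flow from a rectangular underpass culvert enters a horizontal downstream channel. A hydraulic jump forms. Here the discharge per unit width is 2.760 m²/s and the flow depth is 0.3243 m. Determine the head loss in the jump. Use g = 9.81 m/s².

V₁ = q/y₁ = 2.760/0.3243 = 8.511 m/s. Fr₁ = V₁/√(g·y₁) = 8.511/√(9.81×0.3243) = 4.771.
Sequent-depth ratio: y₂/y₁ = ½[√(1 + 8Fr₁²) − 1] = ½[√183.14 − 1] = 6.266.
y₂ = 6.266 × 0.3243 = 2.032 m.
V₂ = q/y₂ = 2.760/2.032 = 1.358 m/s. E₁ = y₁ + V₁²/2g = 4.016 m; E₂ = y₂ + V₂²/2g = 2.126 m. ΔE = E₁ − E₂ = 1.890 m.

ΔE = 1.890 m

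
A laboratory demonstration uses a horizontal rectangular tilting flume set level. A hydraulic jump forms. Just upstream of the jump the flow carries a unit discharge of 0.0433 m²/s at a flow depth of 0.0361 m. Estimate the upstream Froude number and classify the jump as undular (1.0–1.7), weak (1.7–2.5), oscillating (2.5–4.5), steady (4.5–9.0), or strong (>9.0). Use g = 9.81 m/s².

Fr₁ = 2.02; weak jump

V₁ = q/y₁ = 0.0433/0.0361 = 1.20 m/s. Fr₁ = V₁/√(g·y₁) = 1.20/√(9.81×0.0361) = 2.02.
Fr₁ = 2.02 lies in the weak range.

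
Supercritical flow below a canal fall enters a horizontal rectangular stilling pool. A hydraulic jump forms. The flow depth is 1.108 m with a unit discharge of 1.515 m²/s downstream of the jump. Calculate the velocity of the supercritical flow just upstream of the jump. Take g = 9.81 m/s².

V₁ = 5.051 m/s

V₂ = q/y₂ = 1.515/1.108 = 1.367 m/s; Fr₂ = V₂/√(g·y₂) = 0.4147.
The Bélanger relation is symmetric: y₁/y₂ = ½[√(1 + 8Fr₂²) − 1] = ½[√2.3760 − 1] = 0.2707.
y₁ = 0.2707 × 1.108 = 0.3000 m.
V₁ = q/y₁ = 1.515/0.3000 = 5.051 m/s.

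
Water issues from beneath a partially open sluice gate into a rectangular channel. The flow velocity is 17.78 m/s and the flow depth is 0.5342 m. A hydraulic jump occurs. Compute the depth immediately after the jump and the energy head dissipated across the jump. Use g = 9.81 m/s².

y₂ = 5.607 m; ΔE = 10.89 m

Fr₁ = V₁/√(g·y₁) = 17.78/√(9.81×0.5342) = 7.767.
By Bélanger, y₂/y₁ = ½[√(1 + 8Fr₁²) − 1] = ½[√483.59 − 1] = 10.50.
y₂ = 10.50 × 0.5342 = 5.607 m.
q = V₁·y₁ = 17.78 × 0.5342 = 9.498 m²/s. V₂ = q/y₂ = 9.498/5.607 = 1.694 m/s. E₁ = y₁ + V₁²/2g = 16.65 m; E₂ = y₂ + V₂²/2g = 5.753 m. ΔE = E₁ − E₂ = 10.89 m.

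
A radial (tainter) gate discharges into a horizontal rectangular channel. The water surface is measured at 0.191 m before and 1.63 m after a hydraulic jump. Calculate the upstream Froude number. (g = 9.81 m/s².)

Fr₁ = 6.38

For a rectangular channel the momentum equation gives q² = ½·g·y₁·y₂·(y₁ + y₂) = ½×9.81×0.191×1.63×1.82 = 2.78.
q = √2.78 = 1.67 m²/s.
V₁ = q/y₁ = 8.73 m/s; Fr₁ = V₁/√(g·y₁) = 6.38.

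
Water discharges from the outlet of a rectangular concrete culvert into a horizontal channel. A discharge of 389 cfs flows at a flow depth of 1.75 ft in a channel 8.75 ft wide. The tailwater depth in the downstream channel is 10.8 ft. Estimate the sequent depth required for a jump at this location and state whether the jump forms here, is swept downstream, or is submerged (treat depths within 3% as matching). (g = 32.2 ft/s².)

q = Q/b = 389/8.75 = 44.5 ft²/s; V₁ = q/y₁ = 25.4 ft/s. Fr₁ = V₁/√(g·y₁) = 3.38.
Conjugate-depth relation: y₂/y₁ = ½[√(1 + 8Fr₁²) − 1] = ½[√92.62 − 1] = 4.31.
y₂ = 4.31 × 1.75 = 7.55 ft.
Tailwater y_tw = 10.8 ft: y_tw > y₂, so the jump is submerged.

y₂ = 7.55 ft; the jump is submerged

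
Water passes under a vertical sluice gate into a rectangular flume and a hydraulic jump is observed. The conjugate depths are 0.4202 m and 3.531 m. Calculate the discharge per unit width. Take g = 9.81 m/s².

For a rectangular channel the momentum equation gives q² = ½·g·y₁·y₂·(y₁ + y₂) = ½×9.81×0.4202×3.531×3.951 = 28.76.
q = √28.76 = 5.362 m²/s.

q = 5.362 m²/s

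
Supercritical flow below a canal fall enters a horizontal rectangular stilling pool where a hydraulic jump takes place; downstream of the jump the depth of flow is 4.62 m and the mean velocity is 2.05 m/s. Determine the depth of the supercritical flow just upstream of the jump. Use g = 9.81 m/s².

Fr₂ = V₂/√(g·y₂) = 2.05/√(9.81×4.62) = 0.305.
The Bélanger relation is symmetric: y₁/y₂ = ½[√(1 + 8Fr₂²) − 1] = ½[√1.742 − 1] = 0.160.
y₁ = 0.160 × 4.62 = 0.739 m.

y₁ = 0.739 m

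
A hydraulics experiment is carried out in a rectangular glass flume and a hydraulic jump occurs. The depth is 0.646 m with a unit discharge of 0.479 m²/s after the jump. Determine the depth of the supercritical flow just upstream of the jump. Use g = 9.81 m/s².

y₁ = 0.0974 m

V₂ = q/y₂ = 0.479/0.646 = 0.741 m/s; Fr₂ = V₂/√(g·y₂) = 0.295.
The Bélanger relation is symmetric: y₁/y₂ = ½[√(1 + 8Fr₂²) − 1] = ½[√1.694 − 1] = 0.151.
y₁ = 0.151 × 0.646 = 0.0974 m.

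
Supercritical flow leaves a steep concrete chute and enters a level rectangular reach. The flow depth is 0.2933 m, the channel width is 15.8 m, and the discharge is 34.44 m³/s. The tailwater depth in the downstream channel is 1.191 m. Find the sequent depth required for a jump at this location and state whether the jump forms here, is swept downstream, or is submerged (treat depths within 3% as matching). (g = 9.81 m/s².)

y₂ = 1.677 m; the jump is swept downstream

q = Q/b = 34.44/15.8 = 2.180 m²/s; V₁ = q/y₁ = 7.432 m/s. Fr₁ = V₁/√(g·y₁) = 4.381.
Sequent-depth ratio: y₂/y₁ = ½[√(1 + 8Fr₁²) − 1] = ½[√154.57 − 1] = 5.716.
y₂ = 5.716 × 0.2933 = 1.677 m.
Tailwater y_tw = 1.191 m: y_tw < y₂, so the jump is swept downstream.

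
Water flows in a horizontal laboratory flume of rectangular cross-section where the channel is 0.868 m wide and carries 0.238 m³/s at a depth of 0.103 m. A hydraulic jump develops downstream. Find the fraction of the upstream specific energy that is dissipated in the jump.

ΔE/E₁ = 0.200 (20.0%)

q = Q/b = 0.238/0.868 = 0.274 m²/s; V₁ = q/y₁ = 2.66 m/s. Fr₁ = V₁/√(g·y₁) = 2.65.
Conjugate-depth relation: y₂/y₁ = ½[√(1 + 8Fr₁²) − 1] = ½[√57.11 − 1] = 3.28.
y₂ = 3.28 × 0.103 = 0.338 m.
E₁ = y₁ + V₁²/2g = 0.464 m. ΔE = (y₂ − y₁)³/(4y₁y₂) = 0.0929 m. ΔE/E₁ = 0.0929/0.464 = 0.200.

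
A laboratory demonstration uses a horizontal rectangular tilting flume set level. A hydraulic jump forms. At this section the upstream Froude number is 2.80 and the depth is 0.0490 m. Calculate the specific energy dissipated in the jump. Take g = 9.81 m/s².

ΔE = 0.0543 m

Fr₁ = 2.80 (given).
Sequent-depth ratio: y₂/y₁ = ½[√(1 + 8Fr₁²) − 1] = ½[√63.72 − 1] = 3.49.
y₂ = 3.49 × 0.0490 = 0.171 m.
Head loss: ΔE = (y₂ − y₁)³/(4y₁y₂) = (0.171 − 0.0490)³/(4×0.0490×0.171) = 0.00182/0.0335 = 0.0543 m.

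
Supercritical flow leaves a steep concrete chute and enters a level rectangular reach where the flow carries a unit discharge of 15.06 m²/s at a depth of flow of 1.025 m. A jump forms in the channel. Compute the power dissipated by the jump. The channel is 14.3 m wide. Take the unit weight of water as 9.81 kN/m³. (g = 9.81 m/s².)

V₁ = q/y₁ = 15.06/1.025 = 14.69 m/s. Fr₁ = V₁/√(g·y₁) = 14.69/√(9.81×1.025) = 4.633.
Conjugate-depth relation: y₂/y₁ = ½[√(1 + 8Fr₁²) − 1] = ½[√172.75 − 1] = 6.072.
y₂ = 6.072 × 1.025 = 6.224 m.
V₂ = q/y₂ = 15.06/6.224 = 2.420 m/s. E₁ = y₁ + V₁²/2g = 12.03 m; E₂ = y₂ + V₂²/2g = 6.522 m. ΔE = E₁ − E₂ = 5.506 m.
Q = q·b = 15.06 × 14.3 = 215.4 m³/s. P = γ·Q·ΔE = 9.81 × 215.4 × 5.506 = 11632 kW.

P = 11632 kW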